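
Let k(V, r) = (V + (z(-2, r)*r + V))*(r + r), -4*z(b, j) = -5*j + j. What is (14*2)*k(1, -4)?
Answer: -4032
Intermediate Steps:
z(b, j) = j (z(b, j) = -(-5*j + j)/4 = -(-1)*j = j)
k(V, r) = 2*r*(r² + 2*V) (k(V, r) = (V + (r*r + V))*(r + r) = (V + (r² + V))*(2*r) = (V + (V + r²))*(2*r) = (r² + 2*V)*(2*r) = 2*r*(r² + 2*V))
(14*2)*k(1, -4) = (14*2)*(2*(-4)*((-4)² + 2*1)) = 28*(2*(-4)*(16 + 2)) = 28*(2*(-4)*18) = 28*(-144) = -4032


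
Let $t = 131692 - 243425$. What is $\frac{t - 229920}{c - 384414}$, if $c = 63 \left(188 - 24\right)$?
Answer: $\frac{341653}{374082} \approx 0.91331$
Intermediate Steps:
$t = -111733$ ($t = 131692 - 243425 = -111733$)
$c = 10332$ ($c = 63 \cdot 164 = 10332$)
$\frac{t - 229920}{c - 384414} = \frac{-111733 - 229920}{10332 - 384414} = \frac{-111733 - 229920}{-374082} = \left(-341653\right) \left(- \frac{1}{374082}\right) = \frac{341653}{374082}$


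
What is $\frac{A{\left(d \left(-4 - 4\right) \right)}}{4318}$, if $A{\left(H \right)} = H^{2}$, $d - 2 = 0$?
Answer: $\frac{128}{2159} \approx 0.059287$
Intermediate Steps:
$d = 2$ ($d = 2 + 0 = 2$)
$\frac{A{\left(d \left(-4 - 4\right) \right)}}{4318} = \frac{\left(2 \left(-4 - 4\right)\right)^{2}}{4318} = \left(2 \left(-4 - 4\right)\right)^{2} \cdot \frac{1}{4318} = \left(2 \left(-8\right)\right)^{2} \cdot \frac{1}{4318} = \left(-16\right)^{2} \cdot \frac{1}{4318} = 256 \cdot \frac{1}{4318} = \frac{128}{2159}$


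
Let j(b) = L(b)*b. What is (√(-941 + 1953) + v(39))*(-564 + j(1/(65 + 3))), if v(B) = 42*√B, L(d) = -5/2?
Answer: -1610889*√39/68 - 76709*√253/68 ≈ -1.6588e+5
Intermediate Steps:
L(d) = -5/2 (L(d) = -5*½ = -5/2)
j(b) = -5*b/2
(√(-941 + 1953) + v(39))*(-564 + j(1/(65 + 3))) = (√(-941 + 1953) + 42*√39)*(-564 - 5/(2*(65 + 3))) = (√1012 + 42*√39)*(-564 - 5/2/68) = (2*√253 + 42*√39)*(-564 - 5/2*1/68) = (2*√253 + 42*√39)*(-564 - 5/136) = (2*√253 + 42*√39)*(-76709/136) = -1610889*√39/68 - 76709*√253/68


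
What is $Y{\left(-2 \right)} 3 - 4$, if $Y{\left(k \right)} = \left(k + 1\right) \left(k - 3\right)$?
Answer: $11$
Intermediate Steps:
$Y{\left(k \right)} = \left(1 + k\right) \left(-3 + k\right)$
$Y{\left(-2 \right)} 3 - 4 = \left(-3 + \left(-2\right)^{2} - -4\right) 3 - 4 = \left(-3 + 4 + 4\right) 3 - 4 = 5 \cdot 3 - 4 = 15 - 4 = 11$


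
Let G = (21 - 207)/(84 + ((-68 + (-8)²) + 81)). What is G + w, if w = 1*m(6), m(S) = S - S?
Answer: -186/161 ≈ -1.1553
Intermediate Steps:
m(S) = 0
w = 0 (w = 1*0 = 0)
G = -186/161 (G = -186/(84 + ((-68 + 64) + 81)) = -186/(84 + (-4 + 81)) = -186/(84 + 77) = -186/161 ≈ -1.1553)
G + w = -186/161 + 0 = -186/161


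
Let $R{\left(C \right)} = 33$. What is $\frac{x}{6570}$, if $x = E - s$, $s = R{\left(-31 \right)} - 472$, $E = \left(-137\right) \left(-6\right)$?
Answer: $\frac{1261}{6570} \approx 0.19193$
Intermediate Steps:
$E = 822$
$s = -439$ ($s = 33 - 472 = -439$)
$x = 1261$ ($x = 822 - -439 = 822 + 439 = 1261$)
$\frac{x}{6570} = \frac{1261}{6570}$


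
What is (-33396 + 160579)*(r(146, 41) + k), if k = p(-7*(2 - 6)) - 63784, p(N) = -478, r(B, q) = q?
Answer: -8167819443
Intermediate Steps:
k = -64262 (k = -478 - 63784 = -64262)
(-33396 + 160579)*(r(146, 41) + k) = (-33396 + 160579)*(41 - 64262) = 127183*(-64221) = -8167819443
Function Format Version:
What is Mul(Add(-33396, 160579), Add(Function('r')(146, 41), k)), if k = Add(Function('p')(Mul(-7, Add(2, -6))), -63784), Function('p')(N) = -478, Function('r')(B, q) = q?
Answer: -8167819443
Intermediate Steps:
k = -64262 (k = Add(-478, -63784) = -64262)
Mul(Add(-33396, 160579), Add(Function('r')(146, 41), k)) = Mul(Add(-33396, 160579), Add(41, -64262)) = Mul(127183, -64221) = -8167819443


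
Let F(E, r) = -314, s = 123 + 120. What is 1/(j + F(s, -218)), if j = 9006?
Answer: 1/8692 ≈ 0.00011505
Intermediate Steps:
s = 243
1/(j + F(s, -218)) = 1/(9006 - 314) = 1/8692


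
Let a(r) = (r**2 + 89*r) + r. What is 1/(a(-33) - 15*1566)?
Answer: -1/25371 ≈ -3.9415e-5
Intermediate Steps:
a(r) = r**2 + 90*r
1/(a(-33) - 15*1566) = 1/(-33*(90 - 33) - 15*1566) = 1/(-33*57 - 23490) = 1/(-1881 - 23490) = 1/(-25371) = -1/25371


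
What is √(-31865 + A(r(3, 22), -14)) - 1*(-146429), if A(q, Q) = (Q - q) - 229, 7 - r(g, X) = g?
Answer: 146429 + 12*I*√223 ≈ 1.4643e+5 + 179.2*I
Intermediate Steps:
r(g, X) = 7 - g
A(q, Q) = -229 + Q - q
√(-31865 + A(r(3, 22), -14)) - 1*(-146429) = √(-31865 + (-229 - 14 - (7 - 1*3))) - 1*(-146429) = √(-31865 + (-229 - 14 - (7 - 3))) + 146429 = √(-31865 + (-229 - 14 - 1*4)) + 146429 = √(-31865 + (-229 - 14 - 4)) + 146429 = √(-31865 - 247) + 146429 = √(-32112) + 146429 = 12*I*√223 + 146429 = 146429 + 12*I*√223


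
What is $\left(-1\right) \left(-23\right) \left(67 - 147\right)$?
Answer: $-1840$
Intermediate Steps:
$\left(-1\right) \left(-23\right) \left(67 - 147\right) = 23 \left(-80\right) = -1840$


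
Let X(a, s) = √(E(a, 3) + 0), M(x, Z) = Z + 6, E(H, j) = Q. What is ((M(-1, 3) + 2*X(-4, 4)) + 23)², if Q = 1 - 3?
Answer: 1016 + 128*I*√2 ≈ 1016.0 + 181.02*I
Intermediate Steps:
Q = -2
E(H, j) = -2
M(x, Z) = 6 + Z
X(a, s) = I*√2 (X(a, s) = √(-2 + 0) = √(-2) = I*√2)
((M(-1, 3) + 2*X(-4, 4)) + 23)² = (((6 + 3) + 2*(I*√2)) + 23)² = ((9 + 2*I*√2) + 23)² = (32 + 2*I*√2)²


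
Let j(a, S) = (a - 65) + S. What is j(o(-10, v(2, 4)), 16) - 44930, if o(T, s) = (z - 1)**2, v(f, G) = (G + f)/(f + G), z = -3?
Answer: -44963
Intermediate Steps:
v(f, G) = 1 (v(f, G) = (G + f)/(G + f) = 1)
o(T, s) = 16 (o(T, s) = (-3 - 1)**2 = (-4)**2 = 16)
j(a, S) = -65 + S + a (j(a, S) = (-65 + a) + S = -65 + S + a)
j(o(-10, v(2, 4)), 16) - 44930 = (-65 + 16 + 16) - 44930 = -33 - 44930 = -44963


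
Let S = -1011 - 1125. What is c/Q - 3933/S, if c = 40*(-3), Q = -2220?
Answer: 49931/26344 ≈ 1.8953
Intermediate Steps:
S = -2136
c = -120
c/Q - 3933/S = -120/(-2220) - 3933/(-2136) = -120*(-1/2220) - 3933*(-1/2136) = 2/37 + 1311/712 = 49931/26344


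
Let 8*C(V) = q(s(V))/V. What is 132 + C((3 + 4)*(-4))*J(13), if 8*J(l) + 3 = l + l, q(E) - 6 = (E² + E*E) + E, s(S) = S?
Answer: 100493/896 ≈ 112.16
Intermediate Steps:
q(E) = 6 + E + 2*E² (q(E) = 6 + ((E² + E*E) + E) = 6 + ((E² + E²) + E) = 6 + (2*E² + E) = 6 + (E + 2*E²) = 6 + E + 2*E²)
J(l) = -3/8 + l/4 (J(l) = -3/8 + (l + l)/8 = -3/8 + (2*l)/8 = -3/8 + l/4)
C(V) = (6 + V + 2*V²)/(8*V) (C(V) = ((6 + V + 2*V²)/V)/8 = (6 + V + 2*V²)/(8*V))
132 + C((3 + 4)*(-4))*J(13) = 132 + ((6 + (3 + 4)*(-4) + 2*((3 + 4)*(-4))²)/(8*(((3 + 4)*(-4)))))*(-3/8 + (¼)*13) = 132 + ((6 + 7*(-4) + 2*(7*(-4))²)/(8*((7*(-4)))))*(-3/8 + 13/4) = 132 + ((⅛)*(6 - 28 + 2*(-28)²)/(-28))*(23/8) = 132 + ((⅛)*(-1/28)*(6 - 28 + 2*784))*(23/8) = 132 + ((⅛)*(-1/28)*(6 - 28 + 1568))*(23/8) = 132 + ((⅛)*(-1/28)*1546)*(23/8) = 132 - 773/112*23/8 = 132 - 17779/896 = 100493/896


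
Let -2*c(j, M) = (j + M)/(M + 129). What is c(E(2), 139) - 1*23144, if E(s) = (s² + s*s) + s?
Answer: -12405333/536 ≈ -23144.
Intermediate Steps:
E(s) = s + 2*s² (E(s) = (s² + s²) + s = 2*s² + s = s + 2*s²)
c(j, M) = -(M + j)/(2*(129 + M)) (c(j, M) = -(j + M)/(2*(M + 129)) = -(M + j)/(2*(129 + M)))
c(E(2), 139) - 1*23144 = (-1*139 - 2*(1 + 2*2))/(2*(129 + 139)) - 1*23144 = (½)*(-139 - 2*(1 + 4))/268 - 23144 = (½)*(1/268)*(-139 - 2*5) - 23144 = (½)*(1/268)*(-139 - 1*10) - 23144 = (½)*(1/268)*(-139 - 10) - 23144 = (½)*(1/268)*(-149) - 23144 = -149/536 - 23144 = -12405333/536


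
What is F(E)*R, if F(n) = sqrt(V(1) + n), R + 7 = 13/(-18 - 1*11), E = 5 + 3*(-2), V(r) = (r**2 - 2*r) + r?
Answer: -216*I/29 ≈ -7.4483*I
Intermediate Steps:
V(r) = r**2 - r
E = -1 (E = 5 - 6 = -1)
R = -216/29 (R = -7 + 13/(-18 - 1*11) = -7 + 13/(-18 - 11) = -7 + 13/(-29) = -7 + 13*(-1/29) = -7 - 13/29 = -216/29 ≈ -7.4483)
F(n) = sqrt(n) (F(n) = sqrt(1*(-1 + 1) + n) = sqrt(1*0 + n) = sqrt(0 + n) = sqrt(n))
F(E)*R = sqrt(-1)*(-216/29) = I*(-216/29) = -216*I/29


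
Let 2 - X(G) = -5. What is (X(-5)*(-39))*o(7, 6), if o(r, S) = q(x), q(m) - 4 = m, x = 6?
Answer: -2730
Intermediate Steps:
q(m) = 4 + m
o(r, S) = 10 (o(r, S) = 4 + 6 = 10)
X(G) = 7 (X(G) = 2 - 1*(-5) = 2 + 5 = 7)
(X(-5)*(-39))*o(7, 6) = (7*(-39))*10 = -273*10 = -2730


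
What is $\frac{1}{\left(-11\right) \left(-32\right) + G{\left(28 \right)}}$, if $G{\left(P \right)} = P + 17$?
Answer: $\frac{1}{397} \approx 0.0025189$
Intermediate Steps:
$G{\left(P \right)} = 17 + P$
$\frac{1}{\left(-11\right) \left(-32\right) + G{\left(28 \right)}} = \frac{1}{\left(-11\right) \left(-32\right) + \left(17 + 28\right)} = \frac{1}{352 + 45} = \frac{1}{397}$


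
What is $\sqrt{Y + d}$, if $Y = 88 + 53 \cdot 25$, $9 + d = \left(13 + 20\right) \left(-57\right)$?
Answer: $3 i \sqrt{53} \approx 21.84 i$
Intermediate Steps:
$d = -1890$ ($d = -9 + \left(13 + 20\right) \left(-57\right) = -9 + 33 \left(-57\right) = -9 - 1881 = -1890$)
$Y = 1413$ ($Y = 88 + 1325 = 1413$)
$\sqrt{Y + d} = \sqrt{1413 - 1890} = \sqrt{-477} = 3 i \sqrt{53}$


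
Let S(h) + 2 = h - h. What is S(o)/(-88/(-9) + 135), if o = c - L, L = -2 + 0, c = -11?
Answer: -18/1303 ≈ -0.013814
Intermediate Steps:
L = -2
o = -9 (o = -11 - 1*(-2) = -11 + 2 = -9)
S(h) = -2 (S(h) = -2 + (h - h) = -2 + 0 = -2)
S(o)/(-88/(-9) + 135) = -2/(-88/(-9) + 135) = -2/(-88*(-1/9) + 135) = -2/(88/9 + 135) = -2/(1303/9) = (9/1303)*(-2) = -18/1303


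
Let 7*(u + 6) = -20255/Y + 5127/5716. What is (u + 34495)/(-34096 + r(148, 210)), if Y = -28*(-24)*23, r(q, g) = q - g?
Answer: -5332209892285/5281044318144 ≈ -1.0097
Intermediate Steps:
Y = 15456 (Y = 672*23 = 15456)
u = -936771875/154606368 (u = -6 + (-20255/15456 + 5127/5716)/7 = -6 + (⅐)*(-9133667/22086624) = -6 - 9133667/154606368 = -936771875/154606368 ≈ -6.0591)
(u + 34495)/(-34096 + r(148, 210)) = (-936771875/154606368 + 34495)/(-34096 + (148 - 1*210)) = 5332209892285/(154606368*(-34096 + (148 - 210))) = 5332209892285/(154606368*(-34096 - 62)) = (5332209892285/154606368)/(-34158) = (5332209892285/154606368)*(-1/34158) = -5332209892285/5281044318144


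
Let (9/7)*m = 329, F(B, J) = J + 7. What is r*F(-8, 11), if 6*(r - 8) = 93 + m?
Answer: 3572/3 ≈ 1190.7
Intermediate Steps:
F(B, J) = 7 + J
m = 2303/9 (m = (7/9)*329 = 2303/9 ≈ 255.89)
r = 1786/27 (r = 8 + (93 + 2303/9)/6 = 8 + (1/6)*(3140/9) = 8 + 1570/27 = 1786/27 ≈ 66.148)
r*F(-8, 11) = 1786*(7 + 11)/27 = (1786/27)*18 = 3572/3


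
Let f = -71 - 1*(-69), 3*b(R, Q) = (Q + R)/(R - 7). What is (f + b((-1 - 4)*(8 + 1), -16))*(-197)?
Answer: 49447/156 ≈ 316.97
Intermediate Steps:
b(R, Q) = (Q + R)/(3*(-7 + R)) (b(R, Q) = ((Q + R)/(R - 7))/3 = ((Q + R)/(-7 + R))/3 = (Q + R)/(3*(-7 + R)))
f = -2 (f = -71 + 69 = -2)
(f + b((-1 - 4)*(8 + 1), -16))*(-197) = (-2 + (-16 + (-1 - 4)*(8 + 1))/(3*(-7 + (-1 - 4)*(8 + 1))))*(-197) = (-2 + (-16 - 5*9)/(3*(-7 - 5*9)))*(-197) = (-2 + (-16 - 45)/(3*(-7 - 45)))*(-197) = (-2 + (⅓)*(-61)/(-52))*(-197) = (-2 + (⅓)*(-1/52)*(-61))*(-197) = (-2 + 61/156)*(-197) = -251/156*(-197) = 49447/156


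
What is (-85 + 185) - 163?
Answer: -63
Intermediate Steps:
(-85 + 185) - 163 = 100 - 163 = -63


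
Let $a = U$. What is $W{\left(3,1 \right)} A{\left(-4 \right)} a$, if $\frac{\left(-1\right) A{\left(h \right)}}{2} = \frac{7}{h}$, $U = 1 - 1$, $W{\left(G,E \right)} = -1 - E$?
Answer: $0$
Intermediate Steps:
$U = 0$
$A{\left(h \right)} = - \frac{14}{h}$ ($A{\left(h \right)} = - 2 \frac{7}{h} = - \frac{14}{h}$)
$a = 0$
$W{\left(3,1 \right)} A{\left(-4 \right)} a = \left(-1 - 1\right) \left(- \frac{14}{-4}\right) 0 = \left(-1 - 1\right) \left(\left(-14\right) \left(- \frac{1}{4}\right)\right) 0 = \left(-2\right) \frac{7}{2} \cdot 0 = \left(-7\right) 0 = 0$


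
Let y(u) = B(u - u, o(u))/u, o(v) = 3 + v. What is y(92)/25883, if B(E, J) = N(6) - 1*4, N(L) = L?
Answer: 1/1190618 ≈ 8.3990e-7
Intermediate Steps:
B(E, J) = 2 (B(E, J) = 6 - 1*4 = 6 - 4 = 2)
y(u) = 2/u
y(92)/25883 = (2/92)/25883 = (2*(1/92))*(1/25883) = (1/46)*(1/25883) = 1/1190618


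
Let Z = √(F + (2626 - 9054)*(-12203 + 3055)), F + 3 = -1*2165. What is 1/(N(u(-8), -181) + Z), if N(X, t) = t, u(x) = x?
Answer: 181/58768415 + 42*√33334/58768415 ≈ 0.00013356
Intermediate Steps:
F = -2168 (F = -3 - 1*2165 = -3 - 2165 = -2168)
Z = 42*√33334 (Z = √(-2168 + (2626 - 9054)*(-12203 + 3055)) = √(-2168 - 6428*(-9148)) = √(-2168 + 58803344) = √58801176 = 42*√33334 ≈ 7668.2)
1/(N(u(-8), -181) + Z) = 1/(-181 + 42*√33334)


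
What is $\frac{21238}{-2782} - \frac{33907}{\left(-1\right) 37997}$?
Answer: $- \frac{356325506}{52853827} \approx -6.7417$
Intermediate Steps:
$\frac{21238}{-2782} - \frac{33907}{\left(-1\right) 37997} = 21238 \left(- \frac{1}{2782}\right) - \frac{33907}{-37997} = - \frac{10619}{1391} - - \frac{33907}{37997} = - \frac{10619}{1391} + \frac{33907}{37997} = - \frac{356325506}{52853827}$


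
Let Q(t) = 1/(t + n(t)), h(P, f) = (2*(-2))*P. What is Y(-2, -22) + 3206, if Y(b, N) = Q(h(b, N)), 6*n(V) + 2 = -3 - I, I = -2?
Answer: 48092/15 ≈ 3206.1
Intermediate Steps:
h(P, f) = -4*P
n(V) = -½ (n(V) = -⅓ + (-3 - 1*(-2))/6 = -⅓ + (-3 + 2)/6 = -⅓ + (⅙)*(-1) = -⅓ - ⅙ = -½)
Q(t) = 1/(-½ + t) (Q(t) = 1/(t - ½) = 1/(-½ + t))
Y(b, N) = 2/(-1 - 8*b) (Y(b, N) = 2/(-1 + 2*(-4*b)) = 2/(-1 - 8*b))
Y(-2, -22) + 3206 = -2/(1 + 8*(-2)) + 3206 = -2/(1 - 16) + 3206 = -2/(-15) + 3206 = -2*(-1/15) + 3206 = 2/15 + 3206 = 48092/15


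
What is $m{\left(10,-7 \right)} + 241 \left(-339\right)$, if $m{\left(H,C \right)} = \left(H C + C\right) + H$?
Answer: $-81766$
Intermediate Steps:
$m{\left(H,C \right)} = C + H + C H$ ($m{\left(H,C \right)} = \left(C H + C\right) + H = \left(C + C H\right) + H = C + H + C H$)
$m{\left(10,-7 \right)} + 241 \left(-339\right) = \left(-7 + 10 - 70\right) + 241 \left(-339\right) = \left(-7 + 10 - 70\right) - 81699 = -67 - 81699 = -81766$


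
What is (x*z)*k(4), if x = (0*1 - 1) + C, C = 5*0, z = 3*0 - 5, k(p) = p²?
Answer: 80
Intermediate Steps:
z = -5 (z = 0 - 5 = -5)
C = 0
x = -1 (x = (0*1 - 1) + 0 = (0 - 1) + 0 = -1 + 0 = -1)
(x*z)*k(4) = -1*(-5)*4² = 5*16 = 80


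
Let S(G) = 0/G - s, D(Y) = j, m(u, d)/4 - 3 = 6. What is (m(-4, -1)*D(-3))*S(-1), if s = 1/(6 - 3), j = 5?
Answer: -60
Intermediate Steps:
m(u, d) = 36 (m(u, d) = 12 + 4*6 = 12 + 24 = 36)
D(Y) = 5
s = ⅓ (s = 1/3 = ⅓ ≈ 0.33333)
S(G) = -⅓ (S(G) = 0/G - 1*⅓ = 0 - ⅓ = -⅓)
(m(-4, -1)*D(-3))*S(-1) = (36*5)*(-⅓) = 180*(-⅓) = -60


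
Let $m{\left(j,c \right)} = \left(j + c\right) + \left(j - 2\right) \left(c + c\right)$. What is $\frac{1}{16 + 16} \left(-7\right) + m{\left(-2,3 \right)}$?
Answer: $- \frac{743}{32} \approx -23.219$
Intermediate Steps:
$m{\left(j,c \right)} = c + j + 2 c \left(-2 + j\right)$ ($m{\left(j,c \right)} = \left(c + j\right) + \left(-2 + j\right) 2 c = \left(c + j\right) + 2 c \left(-2 + j\right) = c + j + 2 c \left(-2 + j\right)$)
$\frac{1}{16 + 16} \left(-7\right) + m{\left(-2,3 \right)} = \frac{1}{16 + 16} \left(-7\right) - \left(11 + 12\right) = \frac{1}{32} \left(-7\right) - 23 = - \frac{7}{32} - 23 = - \frac{743}{32}$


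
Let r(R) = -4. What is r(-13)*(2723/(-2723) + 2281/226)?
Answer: -4110/113 ≈ -36.372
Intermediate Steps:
r(-13)*(2723/(-2723) + 2281/226) = -4*(2723/(-2723) + 2281/226) = -4*(2723*(-1/2723) + 2281*(1/226)) = -4*(-1 + 2281/226) = -4*2055/226 = -4110/113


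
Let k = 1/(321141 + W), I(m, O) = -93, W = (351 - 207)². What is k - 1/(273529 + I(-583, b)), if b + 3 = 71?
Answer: -68441/93481479372 ≈ -7.3213e-7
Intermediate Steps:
b = 68 (b = -3 + 71 = 68)
W = 20736 (W = 144² = 20736)
k = 1/341877 (k = 1/(321141 + 20736) = 1/341877 ≈ 2.9250e-6)
k - 1/(273529 + I(-583, b)) = 1/341877 - 1/(273529 - 93) = 1/341877 - 1/273436 = -68441/93481479372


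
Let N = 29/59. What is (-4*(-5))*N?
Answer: 580/59 ≈ 9.8305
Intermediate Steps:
N = 29/59 (N = 29*(1/59) = 29/59 ≈ 0.49153)
(-4*(-5))*N = -4*(-5)*(29/59) = 20*(29/59) = 580/59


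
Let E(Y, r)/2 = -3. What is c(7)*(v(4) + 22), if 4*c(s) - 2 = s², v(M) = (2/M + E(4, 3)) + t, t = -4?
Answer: 1275/8 ≈ 159.38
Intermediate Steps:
E(Y, r) = -6 (E(Y, r) = 2*(-3) = -6)
v(M) = -10 + 2/M (v(M) = (2/M - 6) - 4 = (-6 + 2/M) - 4 = -10 + 2/M)
c(s) = ½ + s²/4
c(7)*(v(4) + 22) = (½ + (¼)*7²)*((-10 + 2/4) + 22) = (½ + (¼)*49)*((-10 + 2*(¼)) + 22) = (½ + 49/4)*((-10 + ½) + 22) = 51*(-19/2 + 22)/4 = (51/4)*(25/2) = 1275/8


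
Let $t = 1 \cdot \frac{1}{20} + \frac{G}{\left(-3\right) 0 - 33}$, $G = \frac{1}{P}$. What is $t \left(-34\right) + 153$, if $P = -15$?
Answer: $\frac{149719}{990} \approx 151.23$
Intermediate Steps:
$G = - \frac{1}{15}$ ($G = \frac{1}{-15} = - \frac{1}{15} \approx -0.066667$)
$t = \frac{103}{1980}$ ($t = 1 \cdot \frac{1}{20} - \frac{1}{15 \left(\left(-3\right) 0 - 33\right)} = 1 \cdot \frac{1}{20} - \frac{1}{15 \left(0 - 33\right)} = \frac{1}{20} - \frac{1}{15 \left(-33\right)} = \frac{1}{20} - - \frac{1}{495} = \frac{1}{20} + \frac{1}{495} = \frac{103}{1980} \approx 0.05202$)
$t \left(-34\right) + 153 = \frac{103}{1980} \left(-34\right) + 153 = - \frac{1751}{990} + 153 = \frac{149719}{990}$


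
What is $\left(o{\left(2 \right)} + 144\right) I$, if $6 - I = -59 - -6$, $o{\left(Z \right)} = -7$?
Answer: $8083$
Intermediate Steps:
$I = 59$ ($I = 6 - \left(-59 - -6\right) = 6 - \left(-59 + 6\right) = 6 - -53 = 6 + 53 = 59$)
$\left(o{\left(2 \right)} + 144\right) I = \left(-7 + 144\right) 59 = 137 \cdot 59 = 8083$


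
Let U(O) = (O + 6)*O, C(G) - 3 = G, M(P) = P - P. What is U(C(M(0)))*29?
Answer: 783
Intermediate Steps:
M(P) = 0
C(G) = 3 + G
U(O) = O*(6 + O) (U(O) = (6 + O)*O = O*(6 + O))
U(C(M(0)))*29 = ((3 + 0)*(6 + (3 + 0)))*29 = (3*(6 + 3))*29 = (3*9)*29 = 27*29 = 783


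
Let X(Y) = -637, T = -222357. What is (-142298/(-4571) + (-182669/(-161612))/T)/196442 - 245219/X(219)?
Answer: 86952662103076372540823/225874923877461228216 ≈ 384.96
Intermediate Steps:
(-142298/(-4571) + (-182669/(-161612))/T)/196442 - 245219/X(219) = (-142298/(-4571) - 182669/(-161612)/(-222357))/196442 - 245219/(-637) = (-142298*(-1/4571) - 182669*(-1/161612)*(-1/222357))*(1/196442) - 245219*(-1/637) = (142298/4571 + (182669/161612)*(-1/222357))*(1/196442) + 18863/49 = (142298/4571 - 182669/35935559484)*(1/196442) + 18863/49 = (5113557408474233/164261442401364)*(1/196442) + 18863/49 = 5113557408474233/32267846268208746888 + 18863/49 = 86952662103076372540823/225874923877461228216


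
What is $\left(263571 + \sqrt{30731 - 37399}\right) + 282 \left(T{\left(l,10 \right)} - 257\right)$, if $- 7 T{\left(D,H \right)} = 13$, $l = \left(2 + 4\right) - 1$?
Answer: $\frac{1334013}{7} + 2 i \sqrt{1667} \approx 1.9057 \cdot 10^{5} + 81.658 i$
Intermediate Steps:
$l = 5$ ($l = 6 - 1 = 5$)
$T{\left(D,H \right)} = - \frac{13}{7}$ ($T{\left(D,H \right)} = \left(- \frac{1}{7}\right) 13 = - \frac{13}{7}$)
$\left(263571 + \sqrt{30731 - 37399}\right) + 282 \left(T{\left(l,10 \right)} - 257\right) = \left(263571 + \sqrt{30731 - 37399}\right) + 282 \left(- \frac{13}{7} - 257\right) = \left(263571 + \sqrt{-6668}\right) + 282 \left(- \frac{1812}{7}\right) = \left(263571 + 2 i \sqrt{1667}\right) - \frac{510984}{7} = \frac{1334013}{7} + 2 i \sqrt{1667}$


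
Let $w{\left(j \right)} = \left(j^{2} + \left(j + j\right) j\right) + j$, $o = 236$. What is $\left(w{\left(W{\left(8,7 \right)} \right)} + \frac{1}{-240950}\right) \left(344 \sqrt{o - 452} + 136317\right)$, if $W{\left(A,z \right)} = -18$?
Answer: $\frac{31334684280783}{240950} + \frac{237222020568 i \sqrt{6}}{120475} \approx 1.3005 \cdot 10^{8} + 4.8232 \cdot 10^{6} i$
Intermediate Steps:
$w{\left(j \right)} = j + 3 j^{2}$ ($w{\left(j \right)} = \left(j^{2} + 2 j j\right) + j = \left(j^{2} + 2 j^{2}\right) + j = 3 j^{2} + j = j + 3 j^{2}$)
$\left(w{\left(W{\left(8,7 \right)} \right)} + \frac{1}{-240950}\right) \left(344 \sqrt{o - 452} + 136317\right) = \left(- 18 \left(1 + 3 \left(-18\right)\right) + \frac{1}{-240950}\right) \left(344 \sqrt{236 - 452} + 136317\right) = \left(- 18 \left(1 - 54\right) - \frac{1}{240950}\right) \left(344 \sqrt{-216} + 136317\right) = \left(\left(-18\right) \left(-53\right) - \frac{1}{240950}\right) \left(344 \cdot 6 i \sqrt{6} + 136317\right) = \left(954 - \frac{1}{240950}\right) \left(2064 i \sqrt{6} + 136317\right) = \frac{229866299 \left(136317 + 2064 i \sqrt{6}\right)}{240950} = \frac{31334684280783}{240950} + \frac{237222020568 i \sqrt{6}}{120475}$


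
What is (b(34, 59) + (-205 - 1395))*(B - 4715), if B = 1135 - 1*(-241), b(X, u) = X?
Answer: 5228874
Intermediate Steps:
B = 1376 (B = 1135 + 241 = 1376)
(b(34, 59) + (-205 - 1395))*(B - 4715) = (34 + (-205 - 1395))*(1376 - 4715) = (34 - 1600)*(-3339) = -1566*(-3339) = 5228874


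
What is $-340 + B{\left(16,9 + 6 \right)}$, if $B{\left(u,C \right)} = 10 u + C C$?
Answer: $45$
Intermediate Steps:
$B{\left(u,C \right)} = C^{2} + 10 u$ ($B{\left(u,C \right)} = 10 u + C^{2} = C^{2} + 10 u$)
$-340 + B{\left(16,9 + 6 \right)} = -340 + \left(\left(9 + 6\right)^{2} + 10 \cdot 16\right) = -340 + \left(15^{2} + 160\right) = -340 + \left(225 + 160\right) = -340 + 385 = 45$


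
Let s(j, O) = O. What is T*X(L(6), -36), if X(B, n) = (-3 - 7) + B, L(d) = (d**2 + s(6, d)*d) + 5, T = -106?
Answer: -7102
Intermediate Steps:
L(d) = 5 + 2*d**2 (L(d) = (d**2 + d*d) + 5 = (d**2 + d**2) + 5 = 2*d**2 + 5 = 5 + 2*d**2)
X(B, n) = -10 + B
T*X(L(6), -36) = -106*(-10 + (5 + 2*6**2)) = -106*(-10 + (5 + 2*36)) = -106*(-10 + (5 + 72)) = -106*(-10 + 77) = -106*67 = -7102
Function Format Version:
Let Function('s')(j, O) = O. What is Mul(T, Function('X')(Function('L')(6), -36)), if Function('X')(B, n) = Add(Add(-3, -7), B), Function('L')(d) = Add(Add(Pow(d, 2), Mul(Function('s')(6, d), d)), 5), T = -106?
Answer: -7102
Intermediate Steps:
Function('L')(d) = Add(5, Mul(2, Pow(d, 2))) (Function('L')(d) = Add(Add(Pow(d, 2), Mul(d, d)), 5) = Add(Add(Pow(d, 2), Pow(d, 2)), 5) = Add(Mul(2, Pow(d, 2)), 5) = Add(5, Mul(2, Pow(d, 2))))
Function('X')(B, n) = Add(-10, B)
Mul(T, Function('X')(Function('L')(6), -36)) = Mul(-106, Add(-10, Add(5, Mul(2, Pow(6, 2))))) = Mul(-106, Add(-10, Add(5, Mul(2, 36)))) = Mul(-106, Add(-10, Add(5, 72))) = Mul(-106, Add(-10, 77)) = Mul(-106, 67) = -7102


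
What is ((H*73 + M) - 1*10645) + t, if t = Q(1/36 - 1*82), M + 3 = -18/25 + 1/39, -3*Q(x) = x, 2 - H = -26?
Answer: -301065697/35100 ≈ -8577.4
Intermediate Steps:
H = 28 (H = 2 - 1*(-26) = 2 + 26 = 28)
Q(x) = -x/3
M = -3602/975 (M = -3 + (-18/25 + 1/39) = -3 - 677/975 = -3602/975 ≈ -3.6944)
t = 2951/108 (t = -(1/36 - 1*82)/3 = -(1/36 - 82)/3 = -⅓*(-2951/36) = 2951/108 ≈ 27.324)
((H*73 + M) - 1*10645) + t = ((28*73 - 3602/975) - 1*10645) + 2951/108 = ((2044 - 3602/975) - 10645) + 2951/108 = (1989298/975 - 10645) + 2951/108 = -8389577/975 + 2951/108 = -301065697/35100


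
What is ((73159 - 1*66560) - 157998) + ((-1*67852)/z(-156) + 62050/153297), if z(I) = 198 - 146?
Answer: -304316732900/1992861 ≈ -1.5270e+5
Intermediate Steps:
z(I) = 52
((73159 - 1*66560) - 157998) + ((-1*67852)/z(-156) + 62050/153297) = ((73159 - 1*66560) - 157998) + (-1*67852/52 + 62050/153297) = ((73159 - 66560) - 157998) + (-67852*1/52 + 62050*(1/153297)) = (6599 - 157998) + (-16963/13 + 62050/153297) = -151399 - 2599570361/1992861 = -304316732900/1992861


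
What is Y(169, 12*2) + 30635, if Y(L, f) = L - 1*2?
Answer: 30802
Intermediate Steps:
Y(L, f) = -2 + L (Y(L, f) = L - 2 = -2 + L)
Y(169, 12*2) + 30635 = (-2 + 169) + 30635 = 167 + 30635 = 30802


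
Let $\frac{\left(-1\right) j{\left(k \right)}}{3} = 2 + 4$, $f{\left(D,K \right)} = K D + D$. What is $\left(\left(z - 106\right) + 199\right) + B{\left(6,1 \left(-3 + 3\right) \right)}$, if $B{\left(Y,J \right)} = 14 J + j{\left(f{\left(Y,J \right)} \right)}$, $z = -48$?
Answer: $27$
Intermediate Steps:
$f{\left(D,K \right)} = D + D K$ ($f{\left(D,K \right)} = D K + D = D + D K$)
$j{\left(k \right)} = -18$ ($j{\left(k \right)} = - 3 \left(2 + 4\right) = \left(-3\right) 6 = -18$)
$B{\left(Y,J \right)} = -18 + 14 J$ ($B{\left(Y,J \right)} = 14 J - 18 = -18 + 14 J$)
$\left(\left(z - 106\right) + 199\right) + B{\left(6,1 \left(-3 + 3\right) \right)} = \left(\left(-48 - 106\right) + 199\right) - \left(18 - 14 \cdot 1 \left(-3 + 3\right)\right) = \left(\left(-48 - 106\right) + 199\right) - \left(18 - 14 \cdot 1 \cdot 0\right) = \left(-154 + 199\right) + \left(-18 + 14 \cdot 0\right) = 45 + \left(-18 + 0\right) = 45 - 18 = 27$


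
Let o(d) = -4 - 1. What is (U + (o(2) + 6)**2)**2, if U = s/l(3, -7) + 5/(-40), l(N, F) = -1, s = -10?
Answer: 7569/64 ≈ 118.27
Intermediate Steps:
o(d) = -5
U = 79/8 (U = -10/(-1) + 5/(-40) = -10*(-1) + 5*(-1/40) = 10 - 1/8 = 79/8 ≈ 9.8750)
(U + (o(2) + 6)**2)**2 = (79/8 + (-5 + 6)**2)**2 = (79/8 + 1**2)**2 = (79/8 + 1)**2 = (87/8)**2 = 7569/64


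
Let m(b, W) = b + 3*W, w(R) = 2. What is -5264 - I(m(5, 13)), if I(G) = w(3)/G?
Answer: -115809/22 ≈ -5264.0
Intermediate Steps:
I(G) = 2/G
-5264 - I(m(5, 13)) = -5264 - 2/(5 + 3*13) = -5264 - 2/(5 + 39) = -5264 - 2/44 = -5264 - 1*1/22 = -5264 - 1/22 = -115809/22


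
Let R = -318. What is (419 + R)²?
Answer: 10201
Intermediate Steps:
(419 + R)² = (419 - 318)² = 101² = 10201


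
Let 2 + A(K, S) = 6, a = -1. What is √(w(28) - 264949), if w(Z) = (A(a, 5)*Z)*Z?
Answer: I*√261813 ≈ 511.68*I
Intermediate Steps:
A(K, S) = 4 (A(K, S) = -2 + 6 = 4)
w(Z) = 4*Z² (w(Z) = (4*Z)*Z = 4*Z²)
√(w(28) - 264949) = √(4*28² - 264949) = √(4*784 - 264949) = √(3136 - 264949) = √(-261813) = I*√261813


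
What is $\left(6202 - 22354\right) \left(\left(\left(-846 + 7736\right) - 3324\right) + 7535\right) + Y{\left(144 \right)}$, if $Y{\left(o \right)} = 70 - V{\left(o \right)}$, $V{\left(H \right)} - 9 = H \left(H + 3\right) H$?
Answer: $-182351483$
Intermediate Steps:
$V{\left(H \right)} = 9 + H^{2} \left(3 + H\right)$ ($V{\left(H \right)} = 9 + H \left(H + 3\right) H = 9 + H \left(3 + H\right) H = 9 + H^{2} \left(3 + H\right)$)
$Y{\left(o \right)} = 61 - o^{3} - 3 o^{2}$ ($Y{\left(o \right)} = 70 - \left(9 + o^{3} + 3 o^{2}\right) = 61 - o^{3} - 3 o^{2}$)
$\left(6202 - 22354\right) \left(\left(\left(-846 + 7736\right) - 3324\right) + 7535\right) + Y{\left(144 \right)} = \left(6202 - 22354\right) \left(\left(\left(-846 + 7736\right) - 3324\right) + 7535\right) - \left(2985923 + 62208\right) = - 16152 \left(\left(6890 - 3324\right) + 7535\right) - 3048131 = - 16152 \left(3566 + 7535\right) - 3048131 = \left(-16152\right) 11101 - 3048131 = -179303352 - 3048131 = -182351483$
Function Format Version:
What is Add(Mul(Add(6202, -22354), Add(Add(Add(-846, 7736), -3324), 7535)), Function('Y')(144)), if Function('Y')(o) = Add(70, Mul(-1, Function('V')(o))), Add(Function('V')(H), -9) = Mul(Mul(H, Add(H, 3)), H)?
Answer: -182351483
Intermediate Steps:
Function('V')(H) = Add(9, Mul(Pow(H, 2), Add(3, H))) (Function('V')(H) = Add(9, Mul(Mul(H, Add(H, 3)), H)) = Add(9, Mul(Mul(H, Add(3, H)), H)) = Add(9, Mul(Pow(H, 2), Add(3, H))))
Function('Y')(o) = Add(61, Mul(-1, Pow(o, 3)), Mul(-3, Pow(o, 2))) (Function('Y')(o) = Add(70, Mul(-1, Add(9, Pow(o, 3), Mul(3, Pow(o, 2))))) = Add(70, Add(-9, Mul(-1, Pow(o, 3)), Mul(-3, Pow(o, 2)))) = Add(61, Mul(-1, Pow(o, 3)), Mul(-3, Pow(o, 2))))
Add(Mul(Add(6202, -22354), Add(Add(Add(-846, 7736), -3324), 7535)), Function('Y')(144)) = Add(Mul(Add(6202, -22354), Add(Add(Add(-846, 7736), -3324), 7535)), Add(61, Mul(-1, Pow(144, 3)), Mul(-3, Pow(144, 2)))) = Add(Mul(-16152, Add(Add(6890, -3324), 7535)), Add(61, Mul(-1, 2985984), Mul(-3, 20736))) = Add(Mul(-16152, Add(3566, 7535)), Add(61, -2985984, -62208)) = Add(Mul(-16152, 11101), -3048131) = Add(-179303352, -3048131) = -182351483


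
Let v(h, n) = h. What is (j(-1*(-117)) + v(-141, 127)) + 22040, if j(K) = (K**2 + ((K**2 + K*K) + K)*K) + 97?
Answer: 3252600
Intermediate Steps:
j(K) = 97 + K**2 + K*(K + 2*K**2) (j(K) = (K**2 + ((K**2 + K**2) + K)*K) + 97 = (K**2 + (2*K**2 + K)*K) + 97 = (K**2 + (K + 2*K**2)*K) + 97 = (K**2 + K*(K + 2*K**2)) + 97 = 97 + K**2 + K*(K + 2*K**2))
(j(-1*(-117)) + v(-141, 127)) + 22040 = ((97 + 2*(-1*(-117))**2 + 2*(-1*(-117))**3) - 141) + 22040 = ((97 + 2*117**2 + 2*117**3) - 141) + 22040 = ((97 + 2*13689 + 2*1601613) - 141) + 22040 = ((97 + 27378 + 3203226) - 141) + 22040 = (3230701 - 141) + 22040 = 3230560 + 22040 = 3252600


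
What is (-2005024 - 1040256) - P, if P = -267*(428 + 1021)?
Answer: -2658397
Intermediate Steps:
P = -386883 (P = -267*1449 = -386883)
(-2005024 - 1040256) - P = (-2005024 - 1040256) - 1*(-386883) = -3045280 + 386883 = -2658397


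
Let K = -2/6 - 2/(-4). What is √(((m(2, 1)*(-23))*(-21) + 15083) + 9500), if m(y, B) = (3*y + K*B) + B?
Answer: √112178/2 ≈ 167.46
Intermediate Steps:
K = ⅙ (K = -2*⅙ - 2*(-¼) = -⅓ + ½ = ⅙ ≈ 0.16667)
m(y, B) = 3*y + 7*B/6 (m(y, B) = (3*y + B/6) + B = 3*y + 7*B/6)
√(((m(2, 1)*(-23))*(-21) + 15083) + 9500) = √((((3*2 + (7/6)*1)*(-23))*(-21) + 15083) + 9500) = √((((6 + 7/6)*(-23))*(-21) + 15083) + 9500) = √((((43/6)*(-23))*(-21) + 15083) + 9500) = √((-989/6*(-21) + 15083) + 9500) = √((6923/2 + 15083) + 9500) = √(37089/2 + 9500) = √(56089/2) = √112178/2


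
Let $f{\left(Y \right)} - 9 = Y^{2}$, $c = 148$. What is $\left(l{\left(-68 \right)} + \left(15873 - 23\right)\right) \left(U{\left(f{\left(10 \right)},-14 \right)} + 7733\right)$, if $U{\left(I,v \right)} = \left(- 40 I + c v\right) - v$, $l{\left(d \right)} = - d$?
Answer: $20932170$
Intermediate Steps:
$f{\left(Y \right)} = 9 + Y^{2}$
$U{\left(I,v \right)} = - 40 I + 147 v$ ($U{\left(I,v \right)} = \left(- 40 I + 148 v\right) - v = - 40 I + 147 v$)
$\left(l{\left(-68 \right)} + \left(15873 - 23\right)\right) \left(U{\left(f{\left(10 \right)},-14 \right)} + 7733\right) = \left(\left(-1\right) \left(-68\right) + \left(15873 - 23\right)\right) \left(\left(- 40 \left(9 + 10^{2}\right) + 147 \left(-14\right)\right) + 7733\right) = \left(68 + \left(15873 - 23\right)\right) \left(\left(- 40 \left(9 + 100\right) - 2058\right) + 7733\right) = \left(68 + 15850\right) \left(\left(\left(-40\right) 109 - 2058\right) + 7733\right) = 15918 \left(\left(-4360 - 2058\right) + 7733\right) = 15918 \left(-6418 + 7733\right) = 15918 \cdot 1315 = 20932170$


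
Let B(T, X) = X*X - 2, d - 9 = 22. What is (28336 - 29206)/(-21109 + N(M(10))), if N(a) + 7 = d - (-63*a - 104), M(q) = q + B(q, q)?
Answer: 870/14177 ≈ 0.061367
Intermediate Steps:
d = 31 (d = 9 + 22 = 31)
B(T, X) = -2 + X² (B(T, X) = X² - 2 = -2 + X²)
M(q) = -2 + q + q² (M(q) = q + (-2 + q²) = -2 + q + q²)
N(a) = 128 + 63*a (N(a) = -7 + (31 - (-63*a - 104)) = -7 + (31 - (-104 - 63*a)) = -7 + (31 + (104 + 63*a)) = -7 + (135 + 63*a) = 128 + 63*a)
(28336 - 29206)/(-21109 + N(M(10))) = (28336 - 29206)/(-21109 + (128 + 63*(-2 + 10 + 10²))) = -870/(-21109 + (128 + 63*(-2 + 10 + 100))) = -870/(-21109 + (128 + 63*108)) = -870/(-21109 + (128 + 6804)) = -870/(-21109 + 6932) = -870/(-14177) = -870*(-1/14177) = 870/14177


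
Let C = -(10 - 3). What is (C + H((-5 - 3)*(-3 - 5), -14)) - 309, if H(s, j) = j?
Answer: -330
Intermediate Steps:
C = -7 (C = -1*7 = -7)
(C + H((-5 - 3)*(-3 - 5), -14)) - 309 = (-7 - 14) - 309 = -21 - 309 = -330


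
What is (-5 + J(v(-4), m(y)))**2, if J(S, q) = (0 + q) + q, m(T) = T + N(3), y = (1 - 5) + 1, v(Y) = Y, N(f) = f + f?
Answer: 1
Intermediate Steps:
N(f) = 2*f
y = -3 (y = -4 + 1 = -3)
m(T) = 6 + T (m(T) = T + 2*3 = T + 6 = 6 + T)
J(S, q) = 2*q (J(S, q) = q + q = 2*q)
(-5 + J(v(-4), m(y)))**2 = (-5 + 2*(6 - 3))**2 = (-5 + 2*3)**2 = (-5 + 6)**2 = 1**2 = 1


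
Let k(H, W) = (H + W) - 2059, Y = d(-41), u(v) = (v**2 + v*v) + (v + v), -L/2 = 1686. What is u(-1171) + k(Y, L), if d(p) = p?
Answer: 2734668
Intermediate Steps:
L = -3372 (L = -2*1686 = -3372)
u(v) = 2*v + 2*v**2 (u(v) = (v**2 + v**2) + 2*v = 2*v**2 + 2*v = 2*v + 2*v**2)
Y = -41
k(H, W) = -2059 + H + W
u(-1171) + k(Y, L) = 2*(-1171)*(1 - 1171) + (-2059 - 41 - 3372) = 2*(-1171)*(-1170) - 5472 = 2740140 - 5472 = 2734668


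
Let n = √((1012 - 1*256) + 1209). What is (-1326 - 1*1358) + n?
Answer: -2684 + √1965 ≈ -2639.7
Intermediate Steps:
n = √1965 (n = √((1012 - 256) + 1209) = √(756 + 1209) = √1965 ≈ 44.328)
(-1326 - 1*1358) + n = (-1326 - 1*1358) + √1965 = (-1326 - 1358) + √1965 = -2684 + √1965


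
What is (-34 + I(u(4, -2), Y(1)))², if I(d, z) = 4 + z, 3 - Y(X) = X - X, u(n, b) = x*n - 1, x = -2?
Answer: 729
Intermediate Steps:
u(n, b) = -1 - 2*n (u(n, b) = -2*n - 1 = -1 - 2*n)
Y(X) = 3 (Y(X) = 3 - (X - X) = 3 - 1*0 = 3 + 0 = 3)
(-34 + I(u(4, -2), Y(1)))² = (-34 + (4 + 3))² = (-34 + 7)² = (-27)² = 729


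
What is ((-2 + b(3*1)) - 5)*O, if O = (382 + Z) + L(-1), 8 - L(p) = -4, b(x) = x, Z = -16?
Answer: -1512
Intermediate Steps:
L(p) = 12 (L(p) = 8 - 1*(-4) = 8 + 4 = 12)
O = 378 (O = (382 - 16) + 12 = 366 + 12 = 378)
((-2 + b(3*1)) - 5)*O = ((-2 + 3*1) - 5)*378 = ((-2 + 3) - 5)*378 = (1 - 5)*378 = -4*378 = -1512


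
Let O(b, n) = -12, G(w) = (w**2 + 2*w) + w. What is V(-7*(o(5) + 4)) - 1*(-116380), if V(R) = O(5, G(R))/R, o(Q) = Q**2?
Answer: 23625152/203 ≈ 1.1638e+5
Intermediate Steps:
G(w) = w**2 + 3*w
V(R) = -12/R
V(-7*(o(5) + 4)) - 1*(-116380) = -12*(-1/(7*(5**2 + 4))) - 1*(-116380) = -12*(-1/(7*(25 + 4))) + 116380 = -12/((-7*29)) + 116380 = -12/(-203) + 116380 = -12*(-1/203) + 116380 = 12/203 + 116380 = 23625152/203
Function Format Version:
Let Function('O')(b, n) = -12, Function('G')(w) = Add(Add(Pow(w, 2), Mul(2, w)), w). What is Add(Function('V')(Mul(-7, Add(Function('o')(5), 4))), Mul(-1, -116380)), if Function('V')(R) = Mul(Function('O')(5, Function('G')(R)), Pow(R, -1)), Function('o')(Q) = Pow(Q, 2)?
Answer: Rational(23625152, 203) ≈ 1.1638e+5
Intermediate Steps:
Function('G')(w) = Add(Pow(w, 2), Mul(3, w))
Function('V')(R) = Mul(-12, Pow(R, -1))
Add(Function('V')(Mul(-7, Add(Function('o')(5), 4))), Mul(-1, -116380)) = Add(Mul(-12, Pow(Mul(-7, Add(Pow(5, 2), 4)), -1)), Mul(-1, -116380)) = Add(Mul(-12, Pow(Mul(-7, Add(25, 4)), -1)), 116380) = Add(Mul(-12, Pow(Mul(-7, 29), -1)), 116380) = Add(Mul(-12, Pow(-203, -1)), 116380) = Add(Mul(-12, Rational(-1, 203)), 116380) = Add(Rational(12, 203), 116380) = Rational(23625152, 203)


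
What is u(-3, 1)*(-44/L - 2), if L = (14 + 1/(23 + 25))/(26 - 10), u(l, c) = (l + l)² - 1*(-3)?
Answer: -1370382/673 ≈ -2036.2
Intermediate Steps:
u(l, c) = 3 + 4*l² (u(l, c) = (2*l)² + 3 = 4*l² + 3 = 3 + 4*l²)
L = 673/768 (L = (14 + 1/48)/16 = (14 + 1/48)*(1/16) = (673/48)*(1/16) = 673/768 ≈ 0.87630)
u(-3, 1)*(-44/L - 2) = (3 + 4*(-3)²)*(-44/673/768 - 2) = (3 + 4*9)*(-44*768/673 - 2) = (3 + 36)*(-33792/673 - 2) = 39*(-35138/673) = -1370382/673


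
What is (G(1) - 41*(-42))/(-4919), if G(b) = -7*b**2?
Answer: -1715/4919 ≈ -0.34865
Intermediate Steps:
(G(1) - 41*(-42))/(-4919) = (-7*1**2 - 41*(-42))/(-4919) = (-7*1 + 1722)*(-1/4919) = (-7 + 1722)*(-1/4919) = 1715*(-1/4919) = -1715/4919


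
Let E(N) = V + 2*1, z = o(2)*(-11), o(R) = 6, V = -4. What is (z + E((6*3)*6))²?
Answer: 4624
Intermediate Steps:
z = -66 (z = 6*(-11) = -66)
E(N) = -2 (E(N) = -4 + 2*1 = -4 + 2 = -2)
(z + E((6*3)*6))² = (-66 - 2)² = (-68)² = 4624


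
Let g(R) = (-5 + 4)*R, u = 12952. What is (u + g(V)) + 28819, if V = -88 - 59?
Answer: 41918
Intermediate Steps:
V = -147
g(R) = -R
(u + g(V)) + 28819 = (12952 - 1*(-147)) + 28819 = (12952 + 147) + 28819 = 13099 + 28819 = 41918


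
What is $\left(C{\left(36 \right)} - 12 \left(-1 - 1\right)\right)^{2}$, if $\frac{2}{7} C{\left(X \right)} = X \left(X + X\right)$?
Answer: $82737216$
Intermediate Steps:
$C{\left(X \right)} = 7 X^{2}$ ($C{\left(X \right)} = \frac{7 X \left(X + X\right)}{2} = \frac{7 X 2 X}{2} = \frac{7 \cdot 2 X^{2}}{2} = 7 X^{2}$)
$\left(C{\left(36 \right)} - 12 \left(-1 - 1\right)\right)^{2} = \left(7 \cdot 36^{2} - 12 \left(-1 - 1\right)\right)^{2} = \left(7 \cdot 1296 - -24\right)^{2} = \left(9072 + 24\right)^{2} = 9096^{2} = 82737216$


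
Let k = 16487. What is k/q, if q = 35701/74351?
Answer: 1225824937/35701 ≈ 34336.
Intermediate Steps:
q = 35701/74351 (q = 35701*(1/74351) = 35701/74351 ≈ 0.48017)
k/q = 16487/(35701/74351) = 16487*(74351/35701) = 1225824937/35701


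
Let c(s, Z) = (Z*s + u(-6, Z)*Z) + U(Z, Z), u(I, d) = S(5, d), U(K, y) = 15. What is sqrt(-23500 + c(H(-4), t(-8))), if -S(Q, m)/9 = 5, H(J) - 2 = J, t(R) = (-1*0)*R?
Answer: I*sqrt(23485) ≈ 153.25*I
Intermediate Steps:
t(R) = 0 (t(R) = 0*R = 0)
H(J) = 2 + J
S(Q, m) = -45 (S(Q, m) = -9*5 = -45)
u(I, d) = -45
c(s, Z) = 15 - 45*Z + Z*s (c(s, Z) = (Z*s - 45*Z) + 15 = (-45*Z + Z*s) + 15 = 15 - 45*Z + Z*s)
sqrt(-23500 + c(H(-4), t(-8))) = sqrt(-23500 + (15 - 45*0 + 0*(2 - 4))) = sqrt(-23500 + (15 + 0 + 0*(-2))) = sqrt(-23500 + (15 + 0 + 0)) = sqrt(-23500 + 15) = sqrt(-23485) = I*sqrt(23485)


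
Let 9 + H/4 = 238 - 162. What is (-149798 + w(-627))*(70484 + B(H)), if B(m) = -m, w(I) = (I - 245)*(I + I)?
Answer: 66262137040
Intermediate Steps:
H = 268 (H = -36 + 4*(238 - 162) = -36 + 4*76 = -36 + 304 = 268)
w(I) = 2*I*(-245 + I) (w(I) = (-245 + I)*(2*I) = 2*I*(-245 + I))
(-149798 + w(-627))*(70484 + B(H)) = (-149798 + 2*(-627)*(-245 - 627))*(70484 - 1*268) = (-149798 + 2*(-627)*(-872))*(70484 - 268) = (-149798 + 1093488)*70216 = 943690*70216 = 66262137040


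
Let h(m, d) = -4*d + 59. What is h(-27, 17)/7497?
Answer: -1/833 ≈ -0.0012005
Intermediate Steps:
h(m, d) = 59 - 4*d
h(-27, 17)/7497 = (59 - 4*17)/7497 = (59 - 68)*(1/7497) = -9*1/7497 = -1/833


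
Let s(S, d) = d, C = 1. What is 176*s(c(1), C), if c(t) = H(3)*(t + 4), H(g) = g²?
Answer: 176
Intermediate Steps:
c(t) = 36 + 9*t (c(t) = 3²*(t + 4) = 9*(4 + t) = 36 + 9*t)
176*s(c(1), C) = 176*1 = 176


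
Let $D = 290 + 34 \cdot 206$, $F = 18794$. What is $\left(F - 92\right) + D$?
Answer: $25996$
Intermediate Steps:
$D = 7294$ ($D = 290 + 7004 = 7294$)
$\left(F - 92\right) + D = \left(18794 - 92\right) + 7294 = 18702 + 7294 = 25996$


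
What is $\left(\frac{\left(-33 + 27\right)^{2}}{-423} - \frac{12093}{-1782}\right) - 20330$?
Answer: $- \frac{567385859}{27918} \approx -20323.0$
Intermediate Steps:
$\left(\frac{\left(-33 + 27\right)^{2}}{-423} - \frac{12093}{-1782}\right) - 20330 = \left(\left(-6\right)^{2} \left(- \frac{1}{423}\right) - - \frac{4031}{594}\right) - 20330 = \left(36 \left(- \frac{1}{423}\right) + \frac{4031}{594}\right) - 20330 = \left(- \frac{4}{47} + \frac{4031}{594}\right) - 20330 = \frac{187081}{27918} - 20330 = - \frac{567385859}{27918}$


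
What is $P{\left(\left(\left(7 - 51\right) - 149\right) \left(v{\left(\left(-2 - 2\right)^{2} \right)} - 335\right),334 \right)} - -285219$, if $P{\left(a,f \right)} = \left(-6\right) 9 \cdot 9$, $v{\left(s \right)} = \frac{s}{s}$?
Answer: $284733$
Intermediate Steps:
$v{\left(s \right)} = 1$
$P{\left(a,f \right)} = -486$ ($P{\left(a,f \right)} = \left(-54\right) 9 = -486$)
$P{\left(\left(\left(7 - 51\right) - 149\right) \left(v{\left(\left(-2 - 2\right)^{2} \right)} - 335\right),334 \right)} - -285219 = -486 - -285219 = -486 + 285219 = 284733$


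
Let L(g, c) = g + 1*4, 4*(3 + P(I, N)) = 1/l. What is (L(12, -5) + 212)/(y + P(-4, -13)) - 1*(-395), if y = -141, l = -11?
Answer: 2493083/6337 ≈ 393.42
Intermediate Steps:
P(I, N) = -133/44 (P(I, N) = -3 + (1/(-11))/4 = -3 + (1*(-1/11))/4 = -3 + (¼)*(-1/11) = -3 - 1/44 = -133/44)
L(g, c) = 4 + g (L(g, c) = g + 4 = 4 + g)
(L(12, -5) + 212)/(y + P(-4, -13)) - 1*(-395) = ((4 + 12) + 212)/(-141 - 133/44) - 1*(-395) = (16 + 212)/(-6337/44) + 395 = 228*(-44/6337) + 395 = -10032/6337 + 395 = 2493083/6337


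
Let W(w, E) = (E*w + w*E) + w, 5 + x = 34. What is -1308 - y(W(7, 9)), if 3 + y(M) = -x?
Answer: -1276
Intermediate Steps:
x = 29 (x = -5 + 34 = 29)
W(w, E) = w + 2*E*w (W(w, E) = (E*w + E*w) + w = 2*E*w + w = w + 2*E*w)
y(M) = -32 (y(M) = -3 - 1*29 = -3 - 29 = -32)
-1308 - y(W(7, 9)) = -1308 - 1*(-32) = -1308 + 32 = -1276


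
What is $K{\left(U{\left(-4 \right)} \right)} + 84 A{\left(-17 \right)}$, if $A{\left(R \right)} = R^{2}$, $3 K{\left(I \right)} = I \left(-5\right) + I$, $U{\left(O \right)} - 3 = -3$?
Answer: $24276$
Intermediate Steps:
$U{\left(O \right)} = 0$ ($U{\left(O \right)} = 3 - 3 = 0$)
$K{\left(I \right)} = - \frac{4 I}{3}$ ($K{\left(I \right)} = \frac{I \left(-5\right) + I}{3} = \frac{- 5 I + I}{3} = \frac{\left(-4\right) I}{3} = - \frac{4 I}{3}$)
$K{\left(U{\left(-4 \right)} \right)} + 84 A{\left(-17 \right)} = \left(- \frac{4}{3}\right) 0 + 84 \left(-17\right)^{2} = 0 + 84 \cdot 289 = 0 + 24276 = 24276$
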